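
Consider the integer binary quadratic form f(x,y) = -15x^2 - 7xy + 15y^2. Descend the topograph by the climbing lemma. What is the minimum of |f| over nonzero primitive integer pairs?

descent: ρ → (15,7,-15)  [lands on river]
river: ρ → (-15,23,7)
river: ρ → (7,19,-21)
river: ρ → (-21,23,5)
river: ρ → (5,27,-11)
river: ρ → (-11,17,15)
river: ρ → (15,13,-13)
river: ρ → (-13,13,15)
river: ρ → (15,17,-11)
river: ρ → (-11,27,5)
river: ρ → (5,23,-21)
river: ρ → (-21,19,7)
river: ρ → (7,23,-15)
river: ρ → (-15,7,15)
river: ρ → (15,23,-7)
river: ρ → (-7,19,21)
river: ρ → (21,23,-5)
river: ρ → (-5,27,11)
river: ρ → (11,17,-15)
river: ρ → (-15,13,13)
river: ρ → (13,13,-15)
river: ρ → (-15,17,11)
river: ρ → (11,27,-5)
river: ρ → (-5,23,21)
river: ρ → (21,19,-7)
river: ρ → (-7,23,15)
closes: descent 1, river 26
min |a| on river = 5

5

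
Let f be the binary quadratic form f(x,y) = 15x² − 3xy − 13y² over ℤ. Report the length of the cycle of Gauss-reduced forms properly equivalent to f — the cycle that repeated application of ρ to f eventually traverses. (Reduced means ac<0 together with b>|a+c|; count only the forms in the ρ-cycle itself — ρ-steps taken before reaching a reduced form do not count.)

D = 789, ⌊√D⌋ = 28
descent: ρ → (-13,3,15)  [lands on river]
river: ρ → (15,27,-1)
river: ρ → (-1,27,15)
river: ρ → (15,3,-13)
river: ρ → (-13,23,5)
river: ρ → (5,27,-3)
river: ρ → (-3,27,5)
river: ρ → (5,23,-13)
ρ-cycle length = 8 (tail of 1 descent step not counted)

8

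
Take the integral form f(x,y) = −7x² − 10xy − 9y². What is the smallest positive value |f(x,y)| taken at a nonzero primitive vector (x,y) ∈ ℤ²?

translate: b→-4 (≡10 mod 14), so (7,10,9)→(7,-4,6)
flip: (7,-4,6)→(6,4,7)
reduced (well bottom): (6,4,7) with a≤c, −a<b≤a
well minimum |f| = |-6| = 6 (negative-definite)

6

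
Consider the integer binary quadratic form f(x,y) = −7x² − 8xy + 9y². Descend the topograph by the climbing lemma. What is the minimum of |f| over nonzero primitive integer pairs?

descent: ρ → (9,8,-7)  [lands on river]
river: ρ → (-7,6,10)
river: ρ → (10,14,-3)
river: ρ → (-3,16,5)
river: ρ → (5,14,-6)
river: ρ → (-6,10,9)
closes: descent 1, river 6
min |a| on river = 3

3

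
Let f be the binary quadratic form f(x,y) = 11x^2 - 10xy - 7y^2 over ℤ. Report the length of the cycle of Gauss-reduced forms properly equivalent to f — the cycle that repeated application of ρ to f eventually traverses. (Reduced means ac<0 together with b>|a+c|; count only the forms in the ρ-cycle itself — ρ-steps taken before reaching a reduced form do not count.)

D = 408, ⌊√D⌋ = 20
descent: ρ → (-7,10,11)  [lands on river]
river: ρ → (11,12,-6)
river: ρ → (-6,12,11)
river: ρ → (11,10,-7)
river: ρ → (-7,18,3)
river: ρ → (3,18,-7)
ρ-cycle length = 6 (tail of 1 descent step not counted)

6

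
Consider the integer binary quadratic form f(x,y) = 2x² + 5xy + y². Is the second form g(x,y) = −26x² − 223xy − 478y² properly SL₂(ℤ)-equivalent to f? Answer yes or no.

D₁ = 17, D₂ = 17
river cycle of f (length 6): (1, 3, -2), (-2, 1, 2), (2, 3, -1), (-1, 3, 2), (2, 1, -2), (-2, 3, 1)
river cycle of g (length 6): (-2, 3, 1), (1, 3, -2), (-2, 1, 2), (2, 3, -1), (-1, 3, 2), (2, 1, -2)
cycles coincide ⇒ equivalent

yes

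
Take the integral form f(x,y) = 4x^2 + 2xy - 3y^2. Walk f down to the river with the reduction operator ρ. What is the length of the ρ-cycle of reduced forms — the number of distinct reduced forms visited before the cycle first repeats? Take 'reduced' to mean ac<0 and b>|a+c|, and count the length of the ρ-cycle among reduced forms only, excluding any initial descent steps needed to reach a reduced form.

D = 52, ⌊√D⌋ = 7
river: ρ → (-3,4,3)
river: ρ → (3,2,-4)
river: ρ → (-4,6,1)
river: ρ → (1,6,-4)
river: ρ → (-4,2,3)
river: ρ → (3,4,-3)
river: ρ → (-3,2,4)
river: ρ → (4,6,-1)
river: ρ → (-1,6,4)
river: ρ → (4,2,-3)
ρ-cycle length = 10 (tail of 0 descent steps not counted)

10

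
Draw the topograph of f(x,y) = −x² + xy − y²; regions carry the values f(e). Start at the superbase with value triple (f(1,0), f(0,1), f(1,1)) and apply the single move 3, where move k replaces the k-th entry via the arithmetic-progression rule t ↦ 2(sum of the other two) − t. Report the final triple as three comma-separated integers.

start (-1,-1,-1) = (f(1,0),f(0,1),f(1,1))
replace slot 3: 2·((-1)+(-1)) − (-1) = -3 → (-1,-1,-3)

-1,-1,-3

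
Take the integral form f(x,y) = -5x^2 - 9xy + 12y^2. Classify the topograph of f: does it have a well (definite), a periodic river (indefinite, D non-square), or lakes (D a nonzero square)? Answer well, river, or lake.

D = b²−4ac = (-9)² − 4·(-5)·12 = 321
D > 0 non-square ⇒ indefinite ⇒ periodic river

river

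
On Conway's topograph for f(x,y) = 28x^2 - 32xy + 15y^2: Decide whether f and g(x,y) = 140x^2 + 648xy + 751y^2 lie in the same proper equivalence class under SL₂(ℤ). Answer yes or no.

D₁ = -656, D₂ = -656
f: translate: b→24 (≡-32 mod 56), so (28,-32,15)→(28,24,11)
f: flip: (28,24,11)→(11,-24,28)
f: translate: b→-2 (≡-24 mod 22), so (11,-24,28)→(11,-2,15)
f: reduced (well bottom): (11,-2,15) with a≤c, −a<b≤a
g: translate: b→88 (≡648 mod 280), so (140,648,751)→(140,88,15)
g: flip: (140,88,15)→(15,-88,140)
g: translate: b→2 (≡-88 mod 30), so (15,-88,140)→(15,2,11)
g: flip: (15,2,11)→(11,-2,15)
g: reduced (well bottom): (11,-2,15) with a≤c, −a<b≤a
reduced forms (11, -2, 15) vs (11, -2, 15) ⇒ equivalent

yes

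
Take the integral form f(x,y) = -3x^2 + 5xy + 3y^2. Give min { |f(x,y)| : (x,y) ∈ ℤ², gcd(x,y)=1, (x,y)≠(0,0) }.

river: ρ → (3,7,-1)
river: ρ → (-1,7,3)
river: ρ → (3,5,-3)
river: ρ → (-3,7,1)
river: ρ → (1,7,-3)
river: ρ → (-3,5,3)
closes: descent 0, river 6
min |a| on river = 1

1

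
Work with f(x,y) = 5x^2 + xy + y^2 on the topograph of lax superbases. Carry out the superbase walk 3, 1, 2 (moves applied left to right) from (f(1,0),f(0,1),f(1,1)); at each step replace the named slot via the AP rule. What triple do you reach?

start (5,1,7) = (f(1,0),f(0,1),f(1,1))
replace slot 3: 2·(5+1) − 7 = 5 → (5,1,5)
replace slot 1: 2·(1+5) − 5 = 7 → (7,1,5)
replace slot 2: 2·(7+5) − 1 = 23 → (7,23,5)

7,23,5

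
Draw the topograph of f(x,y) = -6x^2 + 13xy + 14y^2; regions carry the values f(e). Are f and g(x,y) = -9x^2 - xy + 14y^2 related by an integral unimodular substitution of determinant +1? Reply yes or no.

D₁ = 505, D₂ = 505
river cycle of f (length 8): (14, 15, -5), (-5, 15, 14), (14, 13, -6), (-6, 11, 16), (16, 21, -1), (-1, 21, 16), (16, 11, -6), (-6, 13, 14)
river cycle of g (length 6): (-9, 17, 6), (6, 19, -6), (-6, 17, 9), (9, 19, -4), (-4, 21, 4), (4, 19, -9)
cycles differ ⇒ inequivalent

no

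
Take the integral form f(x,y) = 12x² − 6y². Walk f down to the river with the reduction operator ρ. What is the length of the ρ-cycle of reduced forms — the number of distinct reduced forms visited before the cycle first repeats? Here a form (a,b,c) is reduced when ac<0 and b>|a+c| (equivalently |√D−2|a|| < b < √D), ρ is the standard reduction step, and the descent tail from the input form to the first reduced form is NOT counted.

D = 288, ⌊√D⌋ = 16
descent: ρ → (-6,12,6)  [lands on river]
river: ρ → (6,12,-6)
ρ-cycle length = 2 (tail of 1 descent step not counted)

2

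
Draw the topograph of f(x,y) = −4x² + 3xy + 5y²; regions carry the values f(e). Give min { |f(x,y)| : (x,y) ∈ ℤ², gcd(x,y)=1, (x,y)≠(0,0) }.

river: ρ → (5,7,-2)
river: ρ → (-2,9,1)
river: ρ → (1,9,-2)
river: ρ → (-2,7,5)
river: ρ → (5,3,-4)
river: ρ → (-4,5,4)
river: ρ → (4,3,-5)
river: ρ → (-5,7,2)
river: ρ → (2,9,-1)
river: ρ → (-1,9,2)
river: ρ → (2,7,-5)
river: ρ → (-5,3,4)
river: ρ → (4,5,-4)
river: ρ → (-4,3,5)
closes: descent 0, river 14
min |a| on river = 1

1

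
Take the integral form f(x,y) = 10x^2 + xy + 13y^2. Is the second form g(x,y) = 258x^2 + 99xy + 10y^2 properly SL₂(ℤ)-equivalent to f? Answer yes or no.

D₁ = -519, D₂ = -519
f: reduced (well bottom): (10,1,13) with a≤c, −a<b≤a
g: flip: (258,99,10)→(10,-99,258)
g: translate: b→1 (≡-99 mod 20), so (10,-99,258)→(10,1,13)
g: reduced (well bottom): (10,1,13) with a≤c, −a<b≤a
reduced forms (10, 1, 13) vs (10, 1, 13) ⇒ equivalent

yes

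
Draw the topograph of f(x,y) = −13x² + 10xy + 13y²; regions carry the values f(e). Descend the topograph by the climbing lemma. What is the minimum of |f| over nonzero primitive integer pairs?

river: ρ → (13,16,-10)
river: ρ → (-10,24,5)
river: ρ → (5,26,-5)
river: ρ → (-5,24,10)
river: ρ → (10,16,-13)
river: ρ → (-13,10,13)
closes: descent 0, river 6
min |a| on river = 5

5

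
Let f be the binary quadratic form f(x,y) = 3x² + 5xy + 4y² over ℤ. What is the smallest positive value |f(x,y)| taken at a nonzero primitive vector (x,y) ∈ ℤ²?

translate: b→-1 (≡5 mod 6), so (3,5,4)→(3,-1,2)
flip: (3,-1,2)→(2,1,3)
reduced (well bottom): (2,1,3) with a≤c, −a<b≤a
well minimum = a = 2

2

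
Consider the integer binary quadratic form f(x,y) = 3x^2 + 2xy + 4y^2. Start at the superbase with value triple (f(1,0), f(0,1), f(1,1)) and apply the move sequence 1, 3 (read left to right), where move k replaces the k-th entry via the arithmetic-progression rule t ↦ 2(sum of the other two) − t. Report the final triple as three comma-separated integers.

start (3,4,9) = (f(1,0),f(0,1),f(1,1))
replace slot 1: 2·(4+9) − 3 = 23 → (23,4,9)
replace slot 3: 2·(23+4) − 9 = 45 → (23,4,45)

23,4,45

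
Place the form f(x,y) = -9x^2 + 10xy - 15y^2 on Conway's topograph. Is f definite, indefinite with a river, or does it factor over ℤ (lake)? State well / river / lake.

D = b²−4ac = 10² − 4·(-9)·(-15) = -440
D < 0 ⇒ definite ⇒ every region one sign ⇒ single well

well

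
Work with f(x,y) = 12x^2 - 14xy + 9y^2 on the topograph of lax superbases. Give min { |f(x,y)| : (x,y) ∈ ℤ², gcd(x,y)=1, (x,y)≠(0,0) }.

translate: b→10 (≡-14 mod 24), so (12,-14,9)→(12,10,7)
flip: (12,10,7)→(7,-10,12)
translate: b→4 (≡-10 mod 14), so (7,-10,12)→(7,4,9)
reduced (well bottom): (7,4,9) with a≤c, −a<b≤a
well minimum = a = 7

7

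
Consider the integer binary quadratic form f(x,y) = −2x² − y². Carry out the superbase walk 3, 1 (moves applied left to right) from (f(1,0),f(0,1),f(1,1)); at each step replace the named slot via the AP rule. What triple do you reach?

start (-2,-1,-3) = (f(1,0),f(0,1),f(1,1))
replace slot 3: 2·((-2)+(-1)) − (-3) = -3 → (-2,-1,-3)
replace slot 1: 2·((-1)+(-3)) − (-2) = -6 → (-6,-1,-3)

-6,-1,-3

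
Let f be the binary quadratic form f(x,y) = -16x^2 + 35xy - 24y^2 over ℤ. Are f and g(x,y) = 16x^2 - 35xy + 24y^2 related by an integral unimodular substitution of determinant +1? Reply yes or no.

D₁ = -311, D₂ = -311
f is negative-definite; reduce −f:
−f: translate: b→-3 (≡-35 mod 32), so (16,-35,24)→(16,-3,5)
−f: flip: (16,-3,5)→(5,3,16)
−f: reduced (well bottom): (5,3,16) with a≤c, −a<b≤a
flip sign back: reduced form of f is (-5,-3,-16)
g: translate: b→-3 (≡-35 mod 32), so (16,-35,24)→(16,-3,5)
g: flip: (16,-3,5)→(5,3,16)
g: reduced (well bottom): (5,3,16) with a≤c, −a<b≤a
reduced forms (-5, -3, -16) vs (5, 3, 16) ⇒ inequivalent

no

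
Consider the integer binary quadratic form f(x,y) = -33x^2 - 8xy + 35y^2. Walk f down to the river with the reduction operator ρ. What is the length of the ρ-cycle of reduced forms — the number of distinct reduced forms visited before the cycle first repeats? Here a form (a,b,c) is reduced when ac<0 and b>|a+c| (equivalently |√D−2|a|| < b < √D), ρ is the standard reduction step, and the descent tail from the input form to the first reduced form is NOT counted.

D = 4684, ⌊√D⌋ = 68
descent: ρ → (35,8,-33)  [lands on river]
river: ρ → (-33,58,10)
river: ρ → (10,62,-21)
river: ρ → (-21,64,7)
river: ρ → (7,62,-30)
river: ρ → (-30,58,11)
river: ρ → (11,52,-45)
river: ρ → (-45,38,18)
river: ρ → (18,34,-49)
river: ρ → (-49,64,3)
river: ρ → (3,68,-5)
river: ρ → (-5,62,42)
river: ρ → (42,22,-25)
river: ρ → (-25,28,39)
river: ρ → (39,50,-14)
river: ρ → (-14,62,15)
river: ρ → (15,58,-22)
river: ρ → (-22,30,43)
river: ρ → (43,56,-9)
river: ρ → (-9,52,55)
river: ρ → (55,58,-6)
river: ρ → (-6,62,35)
ρ-cycle length = 22 (tail of 1 descent step not counted)

22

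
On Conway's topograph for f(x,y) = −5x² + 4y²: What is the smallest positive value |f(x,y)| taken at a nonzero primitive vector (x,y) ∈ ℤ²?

descent: ρ → (4,8,-1)  [lands on river]
river: ρ → (-1,8,4)
closes: descent 1, river 2
min |a| on river = 1

1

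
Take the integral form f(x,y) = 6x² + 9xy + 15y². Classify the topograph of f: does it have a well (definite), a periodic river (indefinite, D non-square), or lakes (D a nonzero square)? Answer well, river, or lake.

D = b²−4ac = 9² − 4·6·15 = -279
D < 0 ⇒ definite ⇒ every region one sign ⇒ single well

well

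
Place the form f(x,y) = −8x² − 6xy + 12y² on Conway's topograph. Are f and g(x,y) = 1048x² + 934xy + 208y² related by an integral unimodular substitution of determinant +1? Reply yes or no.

D₁ = 420, D₂ = 420
river cycle of f (length 6): (12, 6, -8), (-8, 10, 10), (10, 10, -8), (-8, 6, 12), (12, 18, -2), (-2, 18, 12)
river cycle of g (length 6): (12, 6, -8), (-8, 10, 10), (10, 10, -8), (-8, 6, 12), (12, 18, -2), (-2, 18, 12)
cycles coincide ⇒ equivalent

yes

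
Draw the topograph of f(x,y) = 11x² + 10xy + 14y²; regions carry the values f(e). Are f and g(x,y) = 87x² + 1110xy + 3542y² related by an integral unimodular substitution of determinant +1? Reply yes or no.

D₁ = -516, D₂ = -516
f: reduced (well bottom): (11,10,14) with a≤c, −a<b≤a
g: translate: b→66 (≡1110 mod 174), so (87,1110,3542)→(87,66,14)
g: flip: (87,66,14)→(14,-66,87)
g: translate: b→-10 (≡-66 mod 28), so (14,-66,87)→(14,-10,11)
g: flip: (14,-10,11)→(11,10,14)
g: reduced (well bottom): (11,10,14) with a≤c, −a<b≤a
reduced forms (11, 10, 14) vs (11, 10, 14) ⇒ equivalent

yes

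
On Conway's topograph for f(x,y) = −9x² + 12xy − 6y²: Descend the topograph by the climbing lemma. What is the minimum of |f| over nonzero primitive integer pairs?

translate: b→6 (≡-12 mod 18), so (9,-12,6)→(9,6,3)
flip: (9,6,3)→(3,-6,9)
translate: b→0 (≡-6 mod 6), so (3,-6,9)→(3,0,6)
reduced (well bottom): (3,0,6) with a≤c, −a<b≤a
well minimum |f| = |-3| = 3 (negative-definite)

3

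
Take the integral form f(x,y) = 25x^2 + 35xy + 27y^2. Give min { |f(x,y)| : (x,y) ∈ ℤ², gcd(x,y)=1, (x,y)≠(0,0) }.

translate: b→-15 (≡35 mod 50), so (25,35,27)→(25,-15,17)
flip: (25,-15,17)→(17,15,25)
reduced (well bottom): (17,15,25) with a≤c, −a<b≤a
well minimum = a = 17

17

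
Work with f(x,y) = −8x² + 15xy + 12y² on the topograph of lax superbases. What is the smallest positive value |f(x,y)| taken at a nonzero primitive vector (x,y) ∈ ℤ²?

river: ρ → (12,9,-11)
river: ρ → (-11,13,10)
river: ρ → (10,7,-14)
river: ρ → (-14,21,3)
river: ρ → (3,21,-14)
river: ρ → (-14,7,10)
river: ρ → (10,13,-11)
river: ρ → (-11,9,12)
river: ρ → (12,15,-8)
river: ρ → (-8,17,10)
river: ρ → (10,23,-2)
river: ρ → (-2,21,21)
river: ρ → (21,21,-2)
river: ρ → (-2,23,10)
river: ρ → (10,17,-8)
river: ρ → (-8,15,12)
closes: descent 0, river 16
min |a| on river = 2

2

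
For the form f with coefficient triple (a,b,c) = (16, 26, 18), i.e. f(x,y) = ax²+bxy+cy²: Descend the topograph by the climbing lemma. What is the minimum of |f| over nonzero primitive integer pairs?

translate: b→-6 (≡26 mod 32), so (16,26,18)→(16,-6,8)
flip: (16,-6,8)→(8,6,16)
reduced (well bottom): (8,6,16) with a≤c, −a<b≤a
well minimum = a = 8

8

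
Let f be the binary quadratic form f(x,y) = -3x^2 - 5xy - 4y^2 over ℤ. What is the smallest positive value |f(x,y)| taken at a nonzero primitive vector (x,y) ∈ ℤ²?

translate: b→-1 (≡5 mod 6), so (3,5,4)→(3,-1,2)
flip: (3,-1,2)→(2,1,3)
reduced (well bottom): (2,1,3) with a≤c, −a<b≤a
well minimum |f| = |-2| = 2 (negative-definite)

2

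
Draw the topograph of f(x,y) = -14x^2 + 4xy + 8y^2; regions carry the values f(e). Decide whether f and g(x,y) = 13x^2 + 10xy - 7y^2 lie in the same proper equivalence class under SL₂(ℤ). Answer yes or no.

D₁ = 464, D₂ = 464
river cycle of f (length 10): (8, 12, -10), (-10, 8, 10), (10, 12, -8), (-8, 20, 2), (2, 20, -8), (-8, 12, 10), (10, 8, -10), (-10, 12, 8), (8, 20, -2), (-2, 20, 8)
river cycle of g (length 10): (-7, 18, 5), (5, 12, -16), (-16, 20, 1), (1, 20, -16), (-16, 12, 5), (5, 18, -7), (-7, 10, 13), (13, 16, -4), (-4, 16, 13), (13, 10, -7)
cycles differ ⇒ inequivalent

no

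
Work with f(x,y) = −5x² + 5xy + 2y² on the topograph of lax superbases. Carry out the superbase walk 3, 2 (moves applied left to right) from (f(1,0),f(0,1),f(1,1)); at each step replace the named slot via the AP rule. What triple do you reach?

start (-5,2,2) = (f(1,0),f(0,1),f(1,1))
replace slot 3: 2·((-5)+2) − 2 = -8 → (-5,2,-8)
replace slot 2: 2·((-5)+(-8)) − 2 = -28 → (-5,-28,-8)

-5,-28,-8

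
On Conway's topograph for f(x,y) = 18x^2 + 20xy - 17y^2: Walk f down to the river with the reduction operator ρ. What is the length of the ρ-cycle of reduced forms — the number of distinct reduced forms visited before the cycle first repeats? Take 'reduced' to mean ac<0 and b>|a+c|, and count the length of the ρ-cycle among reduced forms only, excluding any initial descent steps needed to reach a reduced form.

D = 1624, ⌊√D⌋ = 40
river: ρ → (-17,14,21)
river: ρ → (21,28,-10)
river: ρ → (-10,32,15)
river: ρ → (15,28,-14)
river: ρ → (-14,28,15)
river: ρ → (15,32,-10)
river: ρ → (-10,28,21)
river: ρ → (21,14,-17)
river: ρ → (-17,20,18)
river: ρ → (18,16,-19)
river: ρ → (-19,22,15)
river: ρ → (15,38,-3)
river: ρ → (-3,40,2)
river: ρ → (2,40,-3)
river: ρ → (-3,38,15)
river: ρ → (15,22,-19)
river: ρ → (-19,16,18)
river: ρ → (18,20,-17)
ρ-cycle length = 18 (tail of 0 descent steps not counted)

18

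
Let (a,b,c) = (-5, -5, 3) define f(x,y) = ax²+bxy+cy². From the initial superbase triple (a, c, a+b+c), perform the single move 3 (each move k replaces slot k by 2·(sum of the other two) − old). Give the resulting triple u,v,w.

start (-5,3,-7) = (f(1,0),f(0,1),f(1,1))
replace slot 3: 2·((-5)+3) − (-7) = 3 → (-5,3,3)

-5,3,3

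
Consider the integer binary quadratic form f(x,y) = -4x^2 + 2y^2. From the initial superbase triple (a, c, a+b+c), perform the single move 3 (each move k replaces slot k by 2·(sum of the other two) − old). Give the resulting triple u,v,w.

start (-4,2,-2) = (f(1,0),f(0,1),f(1,1))
replace slot 3: 2·((-4)+2) − (-2) = -2 → (-4,2,-2)

-4,2,-2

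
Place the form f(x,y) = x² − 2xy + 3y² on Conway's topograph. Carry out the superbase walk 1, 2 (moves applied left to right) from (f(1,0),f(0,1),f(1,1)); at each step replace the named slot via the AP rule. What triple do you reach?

start (1,3,2) = (f(1,0),f(0,1),f(1,1))
replace slot 1: 2·(3+2) − 1 = 9 → (9,3,2)
replace slot 2: 2·(9+2) − 3 = 19 → (9,19,2)

9,19,2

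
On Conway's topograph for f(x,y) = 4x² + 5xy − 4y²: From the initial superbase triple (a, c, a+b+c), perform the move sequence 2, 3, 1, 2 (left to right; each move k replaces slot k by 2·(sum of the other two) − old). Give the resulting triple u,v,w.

start (4,-4,5) = (f(1,0),f(0,1),f(1,1))
replace slot 2: 2·(4+5) − (-4) = 22 → (4,22,5)
replace slot 3: 2·(4+22) − 5 = 47 → (4,22,47)
replace slot 1: 2·(22+47) − 4 = 134 → (134,22,47)
replace slot 2: 2·(134+47) − 22 = 340 → (134,340,47)

134,340,47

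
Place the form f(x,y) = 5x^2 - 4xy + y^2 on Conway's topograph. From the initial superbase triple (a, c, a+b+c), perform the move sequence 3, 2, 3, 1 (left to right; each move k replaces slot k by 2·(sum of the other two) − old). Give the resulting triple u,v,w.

start (5,1,2) = (f(1,0),f(0,1),f(1,1))
replace slot 3: 2·(5+1) − 2 = 10 → (5,1,10)
replace slot 2: 2·(5+10) − 1 = 29 → (5,29,10)
replace slot 3: 2·(5+29) − 10 = 58 → (5,29,58)
replace slot 1: 2·(29+58) − 5 = 169 → (169,29,58)

169,29,58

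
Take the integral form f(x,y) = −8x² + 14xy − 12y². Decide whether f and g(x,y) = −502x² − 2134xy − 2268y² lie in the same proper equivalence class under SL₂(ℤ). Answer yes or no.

D₁ = -188, D₂ = -188
f is negative-definite; reduce −f:
−f: translate: b→2 (≡-14 mod 16), so (8,-14,12)→(8,2,6)
−f: flip: (8,2,6)→(6,-2,8)
−f: reduced (well bottom): (6,-2,8) with a≤c, −a<b≤a
flip sign back: reduced form of f is (-6,2,-8)
g is negative-definite; reduce −g:
−g: translate: b→126 (≡2134 mod 1004), so (502,2134,2268)→(502,126,8)
−g: flip: (502,126,8)→(8,-126,502)
−g: translate: b→2 (≡-126 mod 16), so (8,-126,502)→(8,2,6)
−g: flip: (8,2,6)→(6,-2,8)
−g: reduced (well bottom): (6,-2,8) with a≤c, −a<b≤a
flip sign back: reduced form of g is (-6,2,-8)
reduced forms (-6, 2, -8) vs (-6, 2, -8) ⇒ equivalent

yes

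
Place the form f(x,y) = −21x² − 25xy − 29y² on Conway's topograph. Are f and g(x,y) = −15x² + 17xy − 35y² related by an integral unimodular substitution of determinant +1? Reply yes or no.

D₁ = -1811, D₂ = -1811
f is negative-definite; reduce −f:
−f: translate: b→-17 (≡25 mod 42), so (21,25,29)→(21,-17,25)
−f: reduced (well bottom): (21,-17,25) with a≤c, −a<b≤a
flip sign back: reduced form of f is (-21,17,-25)
g is negative-definite; reduce −g:
−g: translate: b→13 (≡-17 mod 30), so (15,-17,35)→(15,13,33)
−g: reduced (well bottom): (15,13,33) with a≤c, −a<b≤a
flip sign back: reduced form of g is (-15,-13,-33)
reduced forms (-21, 17, -25) vs (-15, -13, -33) ⇒ inequivalent

no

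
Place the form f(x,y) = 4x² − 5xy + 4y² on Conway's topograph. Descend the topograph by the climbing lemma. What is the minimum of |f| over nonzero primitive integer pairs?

translate: b→3 (≡-5 mod 8), so (4,-5,4)→(4,3,3)
flip: (4,3,3)→(3,-3,4)
translate: b→3 (≡-3 mod 6), so (3,-3,4)→(3,3,4)
reduced (well bottom): (3,3,4) with a≤c, −a<b≤a
well minimum = a = 3

3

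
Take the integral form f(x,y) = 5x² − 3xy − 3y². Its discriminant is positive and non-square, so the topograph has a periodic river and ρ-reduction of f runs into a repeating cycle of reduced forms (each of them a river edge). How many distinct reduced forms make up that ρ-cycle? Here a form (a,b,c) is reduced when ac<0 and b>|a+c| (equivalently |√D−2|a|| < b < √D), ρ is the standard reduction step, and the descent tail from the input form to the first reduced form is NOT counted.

D = 69, ⌊√D⌋ = 8
descent: ρ → (-3,3,5)  [lands on river]
river: ρ → (5,7,-1)
river: ρ → (-1,7,5)
river: ρ → (5,3,-3)
ρ-cycle length = 4 (tail of 1 descent step not counted)

4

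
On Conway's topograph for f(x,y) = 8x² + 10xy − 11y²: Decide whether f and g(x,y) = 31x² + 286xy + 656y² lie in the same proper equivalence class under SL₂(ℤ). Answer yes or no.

D₁ = 452, D₂ = 452
river cycle of f (length 18): (-11, 12, 7), (7, 16, -7), (-7, 12, 11), (11, 10, -8), (-8, 6, 13), (13, 20, -1), (-1, 20, 13), (13, 6, -8), (-8, 10, 11), (11, 12, -7), … (8 more)
river cycle of g (length 18): (1, 20, -13), (-13, 6, 8), (8, 10, -11), (-11, 12, 7), (7, 16, -7), (-7, 12, 11), (11, 10, -8), (-8, 6, 13), (13, 20, -1), (-1, 20, 13), … (8 more)
cycles coincide ⇒ equivalent

yes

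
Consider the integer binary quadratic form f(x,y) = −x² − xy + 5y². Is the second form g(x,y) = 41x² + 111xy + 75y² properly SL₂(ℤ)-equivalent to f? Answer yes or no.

D₁ = 21, D₂ = 21
river cycle of f (length 2): (-1, 3, 3), (3, 3, -1)
river cycle of g (length 2): (-1, 3, 3), (3, 3, -1)
cycles coincide ⇒ equivalent

yes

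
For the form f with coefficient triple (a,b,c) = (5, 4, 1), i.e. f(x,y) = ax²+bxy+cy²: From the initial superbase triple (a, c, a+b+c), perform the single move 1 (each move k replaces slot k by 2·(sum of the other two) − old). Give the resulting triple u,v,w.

start (5,1,10) = (f(1,0),f(0,1),f(1,1))
replace slot 1: 2·(1+10) − 5 = 17 → (17,1,10)

17,1,10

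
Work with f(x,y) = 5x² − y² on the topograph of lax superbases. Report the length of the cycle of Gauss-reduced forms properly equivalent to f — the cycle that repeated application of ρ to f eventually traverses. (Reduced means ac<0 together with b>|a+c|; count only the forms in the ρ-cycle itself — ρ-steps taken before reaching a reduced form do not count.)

D = 20, ⌊√D⌋ = 4
descent: ρ → (-1,4,1)  [lands on river]
river: ρ → (1,4,-1)
ρ-cycle length = 2 (tail of 1 descent step not counted)

2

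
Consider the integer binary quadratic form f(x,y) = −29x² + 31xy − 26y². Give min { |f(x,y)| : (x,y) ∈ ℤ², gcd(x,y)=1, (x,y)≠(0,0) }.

translate: b→27 (≡-31 mod 58), so (29,-31,26)→(29,27,24)
flip: (29,27,24)→(24,-27,29)
translate: b→21 (≡-27 mod 48), so (24,-27,29)→(24,21,26)
reduced (well bottom): (24,21,26) with a≤c, −a<b≤a
well minimum |f| = |-24| = 24 (negative-definite)

24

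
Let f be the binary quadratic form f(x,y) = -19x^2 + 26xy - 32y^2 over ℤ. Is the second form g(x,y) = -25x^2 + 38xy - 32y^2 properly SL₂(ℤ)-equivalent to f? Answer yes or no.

D₁ = -1756, D₂ = -1756
f is negative-definite; reduce −f:
−f: translate: b→12 (≡-26 mod 38), so (19,-26,32)→(19,12,25)
−f: reduced (well bottom): (19,12,25) with a≤c, −a<b≤a
flip sign back: reduced form of f is (-19,-12,-25)
g is negative-definite; reduce −g:
−g: translate: b→12 (≡-38 mod 50), so (25,-38,32)→(25,12,19)
−g: flip: (25,12,19)→(19,-12,25)
−g: reduced (well bottom): (19,-12,25) with a≤c, −a<b≤a
flip sign back: reduced form of g is (-19,12,-25)
reduced forms (-19, -12, -25) vs (-19, 12, -25) ⇒ inequivalent

no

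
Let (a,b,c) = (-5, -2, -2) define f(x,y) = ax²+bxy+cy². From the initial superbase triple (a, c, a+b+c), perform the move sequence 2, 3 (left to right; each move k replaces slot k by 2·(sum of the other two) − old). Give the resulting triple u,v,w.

start (-5,-2,-9) = (f(1,0),f(0,1),f(1,1))
replace slot 2: 2·((-5)+(-9)) − (-2) = -26 → (-5,-26,-9)
replace slot 3: 2·((-5)+(-26)) − (-9) = -53 → (-5,-26,-53)

-5,-26,-53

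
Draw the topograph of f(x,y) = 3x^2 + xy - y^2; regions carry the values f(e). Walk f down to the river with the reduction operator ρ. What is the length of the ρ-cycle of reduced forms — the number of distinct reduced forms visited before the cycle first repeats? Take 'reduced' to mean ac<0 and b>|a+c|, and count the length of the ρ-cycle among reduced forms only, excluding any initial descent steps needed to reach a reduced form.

D = 13, ⌊√D⌋ = 3
descent: ρ → (-1,3,1)  [lands on river]
river: ρ → (1,3,-1)
ρ-cycle length = 2 (tail of 1 descent step not counted)

2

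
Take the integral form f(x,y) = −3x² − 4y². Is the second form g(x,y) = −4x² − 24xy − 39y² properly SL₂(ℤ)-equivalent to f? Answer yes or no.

D₁ = -48, D₂ = -48
f is negative-definite; reduce −f:
−f: reduced (well bottom): (3,0,4) with a≤c, −a<b≤a
flip sign back: reduced form of f is (-3,0,-4)
g is negative-definite; reduce −g:
−g: translate: b→0 (≡24 mod 8), so (4,24,39)→(4,0,3)
−g: flip: (4,0,3)→(3,0,4)
−g: reduced (well bottom): (3,0,4) with a≤c, −a<b≤a
flip sign back: reduced form of g is (-3,0,-4)
reduced forms (-3, 0, -4) vs (-3, 0, -4) ⇒ equivalent

yes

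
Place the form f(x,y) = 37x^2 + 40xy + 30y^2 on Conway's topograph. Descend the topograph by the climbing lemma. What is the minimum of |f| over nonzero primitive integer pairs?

translate: b→-34 (≡40 mod 74), so (37,40,30)→(37,-34,27)
flip: (37,-34,27)→(27,34,37)
translate: b→-20 (≡34 mod 54), so (27,34,37)→(27,-20,30)
reduced (well bottom): (27,-20,30) with a≤c, −a<b≤a
well minimum = a = 27

27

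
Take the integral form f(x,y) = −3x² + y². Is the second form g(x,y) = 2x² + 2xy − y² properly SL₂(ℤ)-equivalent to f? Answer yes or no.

D₁ = 12, D₂ = 12
river cycle of f (length 2): (1, 2, -2), (-2, 2, 1)
river cycle of g (length 2): (-1, 2, 2), (2, 2, -1)
cycles differ ⇒ inequivalent

no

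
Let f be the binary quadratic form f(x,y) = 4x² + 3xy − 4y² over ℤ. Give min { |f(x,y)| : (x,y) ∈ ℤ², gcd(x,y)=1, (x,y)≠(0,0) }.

river: ρ → (-4,5,3)
river: ρ → (3,7,-2)
river: ρ → (-2,5,6)
river: ρ → (6,7,-1)
river: ρ → (-1,7,6)
river: ρ → (6,5,-2)
river: ρ → (-2,7,3)
river: ρ → (3,5,-4)
river: ρ → (-4,3,4)
river: ρ → (4,5,-3)
river: ρ → (-3,7,2)
river: ρ → (2,5,-6)
river: ρ → (-6,7,1)
river: ρ → (1,7,-6)
river: ρ → (-6,5,2)
river: ρ → (2,7,-3)
river: ρ → (-3,5,4)
river: ρ → (4,3,-4)
closes: descent 0, river 18
min |a| on river = 1

1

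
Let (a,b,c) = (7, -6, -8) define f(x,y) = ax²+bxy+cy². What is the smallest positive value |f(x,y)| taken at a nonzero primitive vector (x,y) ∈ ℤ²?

descent: ρ → (-8,6,7)  [lands on river]
river: ρ → (7,8,-7)
river: ρ → (-7,6,8)
river: ρ → (8,10,-5)
river: ρ → (-5,10,8)
river: ρ → (8,6,-7)
river: ρ → (-7,8,7)
river: ρ → (7,6,-8)
river: ρ → (-8,10,5)
river: ρ → (5,10,-8)
closes: descent 1, river 10
min |a| on river = 5

5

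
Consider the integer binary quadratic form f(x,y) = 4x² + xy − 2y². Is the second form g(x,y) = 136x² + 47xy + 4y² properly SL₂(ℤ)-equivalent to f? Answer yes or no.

D₁ = 33, D₂ = 33
river cycle of f (length 4): (-2, 3, 3), (3, 3, -2), (-2, 5, 1), (1, 5, -2)
river cycle of g (length 4): (-2, 3, 3), (3, 3, -2), (-2, 5, 1), (1, 5, -2)
cycles coincide ⇒ equivalent

yes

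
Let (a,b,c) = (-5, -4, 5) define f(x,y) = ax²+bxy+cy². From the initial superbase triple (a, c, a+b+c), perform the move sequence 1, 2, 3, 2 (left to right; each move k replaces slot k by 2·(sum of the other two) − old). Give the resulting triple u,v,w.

start (-5,5,-4) = (f(1,0),f(0,1),f(1,1))
replace slot 1: 2·(5+(-4)) − (-5) = 7 → (7,5,-4)
replace slot 2: 2·(7+(-4)) − 5 = 1 → (7,1,-4)
replace slot 3: 2·(7+1) − (-4) = 20 → (7,1,20)
replace slot 2: 2·(7+20) − 1 = 53 → (7,53,20)

7,53,20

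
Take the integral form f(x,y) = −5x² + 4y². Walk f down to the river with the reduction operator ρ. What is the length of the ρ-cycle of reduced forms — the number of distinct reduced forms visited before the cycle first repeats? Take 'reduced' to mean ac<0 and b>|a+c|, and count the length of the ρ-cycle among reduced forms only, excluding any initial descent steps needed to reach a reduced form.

D = 80, ⌊√D⌋ = 8
descent: ρ → (4,8,-1)  [lands on river]
river: ρ → (-1,8,4)
ρ-cycle length = 2 (tail of 1 descent step not counted)

2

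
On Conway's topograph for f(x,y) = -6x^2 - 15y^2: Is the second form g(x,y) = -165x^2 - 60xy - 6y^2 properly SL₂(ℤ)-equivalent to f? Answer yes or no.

D₁ = -360, D₂ = -360
f is negative-definite; reduce −f:
−f: reduced (well bottom): (6,0,15) with a≤c, −a<b≤a
flip sign back: reduced form of f is (-6,0,-15)
g is negative-definite; reduce −g:
−g: flip: (165,60,6)→(6,-60,165)
−g: translate: b→0 (≡-60 mod 12), so (6,-60,165)→(6,0,15)
−g: reduced (well bottom): (6,0,15) with a≤c, −a<b≤a
flip sign back: reduced form of g is (-6,0,-15)
reduced forms (-6, 0, -15) vs (-6, 0, -15) ⇒ equivalent

yes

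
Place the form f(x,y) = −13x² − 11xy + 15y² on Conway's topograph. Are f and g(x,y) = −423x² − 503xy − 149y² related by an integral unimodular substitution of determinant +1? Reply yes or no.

D₁ = 901, D₂ = 901
river cycle of f (length 14): (15, 11, -13), (-13, 15, 13), (13, 11, -15), (-15, 19, 9), (9, 17, -17), (-17, 17, 9), (9, 19, -15), (-15, 11, 13), (13, 15, -13), (-13, 11, 15), … (4 more)
river cycle of g (length 14): (-13, 15, 13), (13, 11, -15), (-15, 19, 9), (9, 17, -17), (-17, 17, 9), (9, 19, -15), (-15, 11, 13), (13, 15, -13), (-13, 11, 15), (15, 19, -9), … (4 more)
cycles coincide ⇒ equivalent

yes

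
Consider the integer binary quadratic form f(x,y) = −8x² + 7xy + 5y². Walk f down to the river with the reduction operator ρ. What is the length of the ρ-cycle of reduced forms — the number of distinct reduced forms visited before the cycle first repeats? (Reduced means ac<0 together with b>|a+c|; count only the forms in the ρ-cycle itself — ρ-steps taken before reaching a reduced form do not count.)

D = 209, ⌊√D⌋ = 14
river: ρ → (5,13,-2)
river: ρ → (-2,11,11)
river: ρ → (11,11,-2)
river: ρ → (-2,13,5)
river: ρ → (5,7,-8)
river: ρ → (-8,9,4)
river: ρ → (4,7,-10)
river: ρ → (-10,13,1)
river: ρ → (1,13,-10)
river: ρ → (-10,7,4)
river: ρ → (4,9,-8)
river: ρ → (-8,7,5)
ρ-cycle length = 12 (tail of 0 descent steps not counted)

12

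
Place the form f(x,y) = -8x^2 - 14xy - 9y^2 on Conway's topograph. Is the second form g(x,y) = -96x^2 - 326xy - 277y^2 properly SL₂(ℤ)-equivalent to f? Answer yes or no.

D₁ = -92, D₂ = -92
f is negative-definite; reduce −f:
−f: translate: b→-2 (≡14 mod 16), so (8,14,9)→(8,-2,3)
−f: flip: (8,-2,3)→(3,2,8)
−f: reduced (well bottom): (3,2,8) with a≤c, −a<b≤a
flip sign back: reduced form of f is (-3,-2,-8)
g is negative-definite; reduce −g:
−g: translate: b→-58 (≡326 mod 192), so (96,326,277)→(96,-58,9)
−g: flip: (96,-58,9)→(9,58,96)
−g: translate: b→4 (≡58 mod 18), so (9,58,96)→(9,4,3)
−g: flip: (9,4,3)→(3,-4,9)
−g: translate: b→2 (≡-4 mod 6), so (3,-4,9)→(3,2,8)
−g: reduced (well bottom): (3,2,8) with a≤c, −a<b≤a
flip sign back: reduced form of g is (-3,-2,-8)
reduced forms (-3, -2, -8) vs (-3, -2, -8) ⇒ equivalent

yes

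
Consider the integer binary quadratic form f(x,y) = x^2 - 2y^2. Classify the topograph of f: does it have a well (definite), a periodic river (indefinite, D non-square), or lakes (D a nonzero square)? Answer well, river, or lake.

D = b²−4ac = 0² − 4·1·(-2) = 8
D > 0 non-square ⇒ indefinite ⇒ periodic river

river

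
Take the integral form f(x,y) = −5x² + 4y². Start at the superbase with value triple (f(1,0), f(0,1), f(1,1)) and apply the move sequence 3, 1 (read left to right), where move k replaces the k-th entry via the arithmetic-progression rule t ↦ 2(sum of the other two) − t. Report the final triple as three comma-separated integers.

start (-5,4,-1) = (f(1,0),f(0,1),f(1,1))
replace slot 3: 2·((-5)+4) − (-1) = -1 → (-5,4,-1)
replace slot 1: 2·(4+(-1)) − (-5) = 11 → (11,4,-1)

11,4,-1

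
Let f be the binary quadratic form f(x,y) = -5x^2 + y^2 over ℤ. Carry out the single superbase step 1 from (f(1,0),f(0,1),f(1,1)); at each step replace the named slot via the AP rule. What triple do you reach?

start (-5,1,-4) = (f(1,0),f(0,1),f(1,1))
replace slot 1: 2·(1+(-4)) − (-5) = -1 → (-1,1,-4)

-1,1,-4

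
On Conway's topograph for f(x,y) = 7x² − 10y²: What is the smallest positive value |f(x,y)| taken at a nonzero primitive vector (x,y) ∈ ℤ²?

descent: ρ → (-10,0,7)
descent: ρ → (7,14,-3)  [lands on river]
river: ρ → (-3,16,2)
river: ρ → (2,16,-3)
river: ρ → (-3,14,7)
closes: descent 2, river 4
min |a| on river = 2

2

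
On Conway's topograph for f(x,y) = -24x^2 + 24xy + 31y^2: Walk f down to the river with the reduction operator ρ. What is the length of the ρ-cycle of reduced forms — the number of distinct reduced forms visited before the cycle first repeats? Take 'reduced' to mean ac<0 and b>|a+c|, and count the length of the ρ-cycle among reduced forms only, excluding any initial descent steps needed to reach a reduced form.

D = 3552, ⌊√D⌋ = 59
river: ρ → (31,38,-17)
river: ρ → (-17,30,39)
river: ρ → (39,48,-8)
river: ρ → (-8,48,39)
river: ρ → (39,30,-17)
river: ρ → (-17,38,31)
river: ρ → (31,24,-24)
river: ρ → (-24,24,31)
ρ-cycle length = 8 (tail of 0 descent steps not counted)

8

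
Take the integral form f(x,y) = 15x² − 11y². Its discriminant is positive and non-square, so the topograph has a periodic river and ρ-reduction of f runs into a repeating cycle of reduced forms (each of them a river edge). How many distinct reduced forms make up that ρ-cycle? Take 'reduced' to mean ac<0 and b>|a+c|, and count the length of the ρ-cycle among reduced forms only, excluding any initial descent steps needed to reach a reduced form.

D = 660, ⌊√D⌋ = 25
descent: ρ → (-11,22,4)  [lands on river]
river: ρ → (4,18,-21)
river: ρ → (-21,24,1)
river: ρ → (1,24,-21)
river: ρ → (-21,18,4)
river: ρ → (4,22,-11)
ρ-cycle length = 6 (tail of 1 descent step not counted)

6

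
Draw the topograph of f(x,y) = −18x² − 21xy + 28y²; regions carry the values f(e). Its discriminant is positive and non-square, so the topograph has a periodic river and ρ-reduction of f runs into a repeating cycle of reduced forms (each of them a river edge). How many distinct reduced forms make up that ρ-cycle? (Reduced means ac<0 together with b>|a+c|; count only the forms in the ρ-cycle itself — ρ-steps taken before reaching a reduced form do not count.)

D = 2457, ⌊√D⌋ = 49
descent: ρ → (28,21,-18)  [lands on river]
river: ρ → (-18,15,31)
river: ρ → (31,47,-2)
river: ρ → (-2,49,7)
river: ρ → (7,49,-2)
river: ρ → (-2,47,31)
river: ρ → (31,15,-18)
river: ρ → (-18,21,28)
river: ρ → (28,35,-11)
river: ρ → (-11,31,34)
river: ρ → (34,37,-8)
river: ρ → (-8,43,19)
river: ρ → (19,33,-18)
river: ρ → (-18,39,13)
river: ρ → (13,39,-18)
river: ρ → (-18,33,19)
river: ρ → (19,43,-8)
river: ρ → (-8,37,34)
river: ρ → (34,31,-11)
river: ρ → (-11,35,28)
ρ-cycle length = 20 (tail of 1 descent step not counted)

20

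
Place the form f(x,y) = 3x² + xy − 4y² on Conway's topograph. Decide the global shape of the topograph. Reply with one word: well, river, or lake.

D = b²−4ac = 1² − 4·3·(-4) = 49
D = 7² is a perfect square ⇒ form factors over ℤ ⇒ lakes

lake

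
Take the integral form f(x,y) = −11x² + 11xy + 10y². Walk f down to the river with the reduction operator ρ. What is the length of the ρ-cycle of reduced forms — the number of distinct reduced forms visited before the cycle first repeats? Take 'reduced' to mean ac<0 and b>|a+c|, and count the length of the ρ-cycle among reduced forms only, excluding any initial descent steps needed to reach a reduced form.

D = 561, ⌊√D⌋ = 23
river: ρ → (10,9,-12)
river: ρ → (-12,15,7)
river: ρ → (7,13,-14)
river: ρ → (-14,15,6)
river: ρ → (6,21,-5)
river: ρ → (-5,19,10)
river: ρ → (10,21,-3)
river: ρ → (-3,21,10)
river: ρ → (10,19,-5)
river: ρ → (-5,21,6)
river: ρ → (6,15,-14)
river: ρ → (-14,13,7)
river: ρ → (7,15,-12)
river: ρ → (-12,9,10)
river: ρ → (10,11,-11)
river: ρ → (-11,11,10)
ρ-cycle length = 16 (tail of 0 descent steps not counted)

16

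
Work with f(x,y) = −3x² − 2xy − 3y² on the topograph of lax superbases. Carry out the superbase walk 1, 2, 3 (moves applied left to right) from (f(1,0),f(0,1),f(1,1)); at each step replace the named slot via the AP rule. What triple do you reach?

start (-3,-3,-8) = (f(1,0),f(0,1),f(1,1))
replace slot 1: 2·((-3)+(-8)) − (-3) = -19 → (-19,-3,-8)
replace slot 2: 2·((-19)+(-8)) − (-3) = -51 → (-19,-51,-8)
replace slot 3: 2·((-19)+(-51)) − (-8) = -132 → (-19,-51,-132)

-19,-51,-132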